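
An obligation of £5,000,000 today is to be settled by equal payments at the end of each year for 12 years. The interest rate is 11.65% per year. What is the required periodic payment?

£794,136.41

Level ordinary annuity; solve PV = PMT × [(1 − (1+r)^−n)/r] for PMT.
Periodic rate r = 0.1165 per year.
With n = 12: PMT = 5,000,000 / ([(1 − (1+r)^−n)/r]) = £794,136.41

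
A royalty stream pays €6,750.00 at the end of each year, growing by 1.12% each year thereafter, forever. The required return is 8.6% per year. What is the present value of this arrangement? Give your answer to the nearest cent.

Periodic rate r = 0.086 per year.
Growing perpetuity (Gordon): PV = PMT₁ / (r − g) = 6,750 / (r − 0.0112) = €90,240.64.

€90,240.64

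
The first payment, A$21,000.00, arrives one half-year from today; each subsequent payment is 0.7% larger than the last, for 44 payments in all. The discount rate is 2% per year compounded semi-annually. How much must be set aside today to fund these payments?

Periodic rate r = 0.02/2 per half-year; n is counted in half-years.
Growing ordinary annuity: PV = PMT₁ × [1 − ((1+g)/(1+r))^n] / (r − g) = 21,000 × [1 − ((1+0.007)/(1+r))^44] / (r − 0.007) = A$858,785.06.

A$858,785.06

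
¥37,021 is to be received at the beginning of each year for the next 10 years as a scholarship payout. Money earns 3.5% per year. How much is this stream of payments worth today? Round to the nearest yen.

This is an annuity due: 10 payments of ¥37,021 at the beginning of each year.
Periodic rate r = 0.035 per year.
PV = PMT × [(1 − (1+r)^−n)/r] × (1+r) = 37,021 × [1 − (1+r)^−10] / r × (1+r) = ¥318,665

¥318,665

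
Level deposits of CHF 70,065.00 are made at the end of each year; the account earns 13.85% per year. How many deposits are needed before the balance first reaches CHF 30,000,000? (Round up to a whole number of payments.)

Periodic rate r = 0.1385 per year.
Ordinary annuity FV: 30,000,000 = 70,065 × [((1+r)^n − 1)/r].
(1+r)^n = 1 + 30,000,000 × r / 70,065, so n = ln(1 + 30,000,000·r/70,065) / ln(1+r) = 31.60.
Round up to a whole number of payments: n = 32.

32 payments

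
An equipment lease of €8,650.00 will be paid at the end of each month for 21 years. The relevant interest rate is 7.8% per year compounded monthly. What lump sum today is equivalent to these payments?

€1,070,735.08

This is an ordinary annuity: 252 payments of €8,650.00 at the end of each month.
Periodic rate r = 0.078/12 per month; n is counted in months.
PV = PMT × [(1 − (1+r)^−n)/r] = 8,650 × [1 − (1+r)^−252] / r = €1,070,735.08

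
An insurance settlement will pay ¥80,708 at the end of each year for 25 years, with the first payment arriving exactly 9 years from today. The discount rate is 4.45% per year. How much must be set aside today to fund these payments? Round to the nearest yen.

¥849,133

Ordinary annuity of 25 payments, first payment at period 9.
Periodic rate r = 0.0445 per year.
The ordinary-annuity PV formula values the stream one period before the first payment (period 8); discount that back 8 periods:
PV₀ = 80,708 × [1 − (1+r)^−25] / r × (1+r)^−8 = ¥849,133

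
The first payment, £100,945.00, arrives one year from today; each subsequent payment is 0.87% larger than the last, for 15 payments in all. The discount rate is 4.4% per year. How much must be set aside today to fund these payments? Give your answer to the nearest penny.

Periodic rate r = 0.044 per year.
Growing ordinary annuity: PV = PMT₁ × [1 − ((1+g)/(1+r))^n] / (r − g) = 100,945 × [1 − ((1+0.0087)/(1+r))^15] / (r − 0.0087) = £1,152,634.01.

£1,152,634.01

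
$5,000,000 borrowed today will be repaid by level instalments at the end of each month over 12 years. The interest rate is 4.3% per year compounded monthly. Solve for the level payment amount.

Level ordinary annuity; solve PV = PMT × [(1 − (1+r)^−n)/r] for PMT.
Periodic rate r = 0.043/12 per month; n is counted in months.
With n = 144: PMT = 5,000,000 / ([(1 − (1+r)^−n)/r]) = $44,508.39

$44,508.39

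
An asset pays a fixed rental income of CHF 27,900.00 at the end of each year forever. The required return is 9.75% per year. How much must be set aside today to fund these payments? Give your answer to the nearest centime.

Periodic rate r = 0.0975 per year.
Level perpetuity: PV = PMT / r = 27,900 / (0.0975) = CHF 286,153.85.

CHF 286,153.85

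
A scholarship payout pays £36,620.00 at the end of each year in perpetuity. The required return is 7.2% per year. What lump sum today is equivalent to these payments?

Periodic rate r = 0.072 per year.
Level perpetuity: PV = PMT / r = 36,620 / (0.072) = £508,611.11.

£508,611.11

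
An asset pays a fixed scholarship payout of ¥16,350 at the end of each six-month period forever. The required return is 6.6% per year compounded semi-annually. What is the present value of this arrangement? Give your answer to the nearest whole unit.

Periodic rate r = 0.066/2 per half-year.
Level perpetuity: PV = PMT / r = 16,350 / (0.066/2) = ¥495,455.

¥495,455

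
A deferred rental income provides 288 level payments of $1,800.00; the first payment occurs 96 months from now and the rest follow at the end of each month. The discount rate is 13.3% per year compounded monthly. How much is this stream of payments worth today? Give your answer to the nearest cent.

$54,612.24

Ordinary annuity of 288 payments, first payment at period 96.
Periodic rate r = 0.133/12 per month; n is counted in months.
The ordinary-annuity PV formula values the stream one period before the first payment (period 95); discount that back 95 periods:
PV₀ = 1,800 × [1 − (1+r)^−288] / r × (1+r)^−95 = $54,612.24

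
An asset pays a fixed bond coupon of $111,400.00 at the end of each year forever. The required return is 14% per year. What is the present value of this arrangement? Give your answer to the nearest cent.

Periodic rate r = 0.14 per year.
Level perpetuity: PV = PMT / r = 111,400 / (0.14) = $795,714.29.

$795,714.29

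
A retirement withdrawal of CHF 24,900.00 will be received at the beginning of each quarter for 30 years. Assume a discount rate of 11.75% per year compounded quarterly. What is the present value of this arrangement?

This is an annuity due: 120 payments of CHF 24,900.00 at the beginning of each quarter.
Periodic rate r = 0.1175/4 per quarter; n is counted in quarters.
PV = PMT × [(1 − (1+r)^−n)/r] × (1+r) = 24,900 × [1 − (1+r)^−120] / r × (1+r) = CHF 845,522.41

CHF 845,522.41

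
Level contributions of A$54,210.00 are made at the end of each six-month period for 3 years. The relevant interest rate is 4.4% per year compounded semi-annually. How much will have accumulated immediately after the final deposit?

This is an ordinary annuity: 6 deposits of A$54,210.00 at the end of each six-month period.
Periodic rate r = 0.044/2 per half-year; n is counted in half-years.
FV = PMT × [((1+r)^n − 1)/r] = 54,210 × [(1+r)^6 − 1] / r = A$343,682.79

A$343,682.79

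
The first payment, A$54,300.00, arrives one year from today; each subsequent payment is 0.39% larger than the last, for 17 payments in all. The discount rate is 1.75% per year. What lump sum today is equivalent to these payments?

Periodic rate r = 0.0175 per year.
Growing ordinary annuity: PV = PMT₁ × [1 − ((1+g)/(1+r))^n] / (r − g) = 54,300 × [1 − ((1+0.0039)/(1+r))^17] / (r − 0.0039) = A$816,405.39.

A$816,405.39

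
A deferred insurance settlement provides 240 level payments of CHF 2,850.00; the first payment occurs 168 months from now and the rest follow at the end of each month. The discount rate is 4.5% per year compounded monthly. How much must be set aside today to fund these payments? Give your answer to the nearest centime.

Ordinary annuity of 240 payments, first payment at period 168.
Periodic rate r = 0.045/12 per month; n is counted in months.
The ordinary-annuity PV formula values the stream one period before the first payment (period 167); discount that back 167 periods:
PV₀ = 2,850 × [1 − (1+r)^−240] / r × (1+r)^−167 = CHF 241,109.07

CHF 241,109.07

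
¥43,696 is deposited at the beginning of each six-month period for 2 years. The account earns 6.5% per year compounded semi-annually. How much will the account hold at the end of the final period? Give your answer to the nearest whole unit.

¥189,454

This is an annuity due: 4 deposits of ¥43,696 at the beginning of each six-month period.
Periodic rate r = 0.065/2 per half-year; n is counted in half-years.
FV = PMT × [((1+r)^n − 1)/r] × (1+r) = 43,696 × [(1+r)^4 − 1] / r × (1+r) = ¥189,454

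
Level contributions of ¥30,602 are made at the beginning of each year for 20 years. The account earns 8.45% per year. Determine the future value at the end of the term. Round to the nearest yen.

¥1,596,606

This is an annuity due: 20 deposits of ¥30,602 at the beginning of each year.
Periodic rate r = 0.0845 per year.
FV = PMT × [((1+r)^n − 1)/r] × (1+r) = 30,602 × [(1+r)^20 − 1] / r × (1+r) = ¥1,596,606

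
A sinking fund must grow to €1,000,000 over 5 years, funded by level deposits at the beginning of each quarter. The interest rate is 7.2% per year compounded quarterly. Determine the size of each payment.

Level annuity due; solve FV = PMT × [((1+r)^n − 1)/r] × (1+r) for PMT.
Periodic rate r = 0.072/4 per quarter; n is counted in quarters.
With n = 20: PMT = 1,000,000 / ([((1+r)^n − 1)/r] × (1+r)) = €41,240.40

€41,240.40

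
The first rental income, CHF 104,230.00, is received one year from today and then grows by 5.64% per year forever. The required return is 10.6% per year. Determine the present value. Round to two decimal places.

Periodic rate r = 0.106 per year.
Growing perpetuity (Gordon): PV = PMT₁ / (r − g) = 104,230 / (r − 0.0564) = CHF 2,101,411.29.

CHF 2,101,411.29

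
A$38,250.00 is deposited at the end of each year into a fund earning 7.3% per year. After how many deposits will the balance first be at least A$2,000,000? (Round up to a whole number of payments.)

Periodic rate r = 0.073 per year.
Ordinary annuity FV: 2,000,000 = 38,250 × [((1+r)^n − 1)/r].
(1+r)^n = 1 + 2,000,000 × r / 38,250, so n = ln(1 + 2,000,000·r/38,250) / ln(1+r) = 22.31.
Round up to a whole number of payments: n = 23.

23 payments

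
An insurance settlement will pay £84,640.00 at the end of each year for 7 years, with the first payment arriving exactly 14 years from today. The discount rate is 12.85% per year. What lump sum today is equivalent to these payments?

Ordinary annuity of 7 payments, first payment at period 14.
Periodic rate r = 0.1285 per year.
The ordinary-annuity PV formula values the stream one period before the first payment (period 13); discount that back 13 periods:
PV₀ = 84,640 × [1 − (1+r)^−7] / r × (1+r)^−13 = £78,120.40

£78,120.40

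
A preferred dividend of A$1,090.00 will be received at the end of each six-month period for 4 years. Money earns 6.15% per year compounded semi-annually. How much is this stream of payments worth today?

A$7,627.31

This is an ordinary annuity: 8 payments of A$1,090.00 at the end of each six-month period.
Periodic rate r = 0.0615/2 per half-year; n is counted in half-years.
PV = PMT × [(1 − (1+r)^−n)/r] = 1,090 × [1 − (1+r)^−8] / r = A$7,627.31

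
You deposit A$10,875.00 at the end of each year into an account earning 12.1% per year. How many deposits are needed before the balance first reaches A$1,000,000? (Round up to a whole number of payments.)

Periodic rate r = 0.121 per year.
Ordinary annuity FV: 1,000,000 = 10,875 × [((1+r)^n − 1)/r].
(1+r)^n = 1 + 1,000,000 × r / 10,875, so n = ln(1 + 1,000,000·r/10,875) / ln(1+r) = 21.85.
Round up to a whole number of payments: n = 22.

22 payments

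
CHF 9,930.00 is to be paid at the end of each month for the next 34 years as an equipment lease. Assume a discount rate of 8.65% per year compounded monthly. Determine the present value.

CHF 1,304,047.13

This is an ordinary annuity: 408 payments of CHF 9,930.00 at the end of each month.
Periodic rate r = 0.0865/12 per month; n is counted in months.
PV = PMT × [(1 − (1+r)^−n)/r] = 9,930 × [1 − (1+r)^−408] / r = CHF 1,304,047.13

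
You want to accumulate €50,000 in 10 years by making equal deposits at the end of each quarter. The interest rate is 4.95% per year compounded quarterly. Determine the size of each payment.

€973.61

Level ordinary annuity; solve FV = PMT × [((1+r)^n − 1)/r] for PMT.
Periodic rate r = 0.0495/4 per quarter; n is counted in quarters.
With n = 40: PMT = 50,000 / ([((1+r)^n − 1)/r]) = €973.61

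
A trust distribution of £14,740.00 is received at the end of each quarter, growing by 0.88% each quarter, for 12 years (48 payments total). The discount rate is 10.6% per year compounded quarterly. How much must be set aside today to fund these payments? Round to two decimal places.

Periodic rate r = 0.106/4 per quarter; n is counted in quarters.
Growing ordinary annuity: PV = PMT₁ × [1 − ((1+g)/(1+r))^n] / (r − g) = 14,740 × [1 − ((1+0.0088)/(1+r))^48] / (r − 0.0088) = £471,410.11.

£471,410.11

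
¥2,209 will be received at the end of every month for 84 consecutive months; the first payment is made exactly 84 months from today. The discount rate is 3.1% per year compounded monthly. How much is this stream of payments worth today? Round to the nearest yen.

Ordinary annuity of 84 payments, first payment at period 84.
Periodic rate r = 0.031/12 per month; n is counted in months.
The ordinary-annuity PV formula values the stream one period before the first payment (period 83); discount that back 83 periods:
PV₀ = 2,209 × [1 − (1+r)^−84] / r × (1+r)^−83 = ¥134,494

¥134,494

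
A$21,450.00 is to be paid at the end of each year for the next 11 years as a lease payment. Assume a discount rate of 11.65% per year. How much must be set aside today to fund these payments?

This is an ordinary annuity: 11 payments of A$21,450.00 at the end of each year.
Periodic rate r = 0.1165 per year.
PV = PMT × [(1 − (1+r)^−n)/r] = 21,450 × [1 − (1+r)^−11] / r = A$129,335.97

A$129,335.97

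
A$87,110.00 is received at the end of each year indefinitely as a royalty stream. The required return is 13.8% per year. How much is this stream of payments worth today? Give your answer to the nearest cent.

A$631,231.88

Periodic rate r = 0.138 per year.
Level perpetuity: PV = PMT / r = 87,110 / (0.138) = A$631,231.88.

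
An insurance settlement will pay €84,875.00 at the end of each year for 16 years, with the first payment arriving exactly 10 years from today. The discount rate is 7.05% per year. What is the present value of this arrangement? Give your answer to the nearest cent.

€432,852.57

Ordinary annuity of 16 payments, first payment at period 10.
Periodic rate r = 0.0705 per year.
The ordinary-annuity PV formula values the stream one period before the first payment (period 9); discount that back 9 periods:
PV₀ = 84,875 × [1 − (1+r)^−16] / r × (1+r)^−9 = €432,852.57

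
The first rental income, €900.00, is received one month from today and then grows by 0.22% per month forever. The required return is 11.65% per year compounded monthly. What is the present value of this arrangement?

€119,866.81

Periodic rate r = 0.1165/12 per month.
Growing perpetuity (Gordon): PV = PMT₁ / (r − g) = 900 / (r − 0.0022) = €119,866.81.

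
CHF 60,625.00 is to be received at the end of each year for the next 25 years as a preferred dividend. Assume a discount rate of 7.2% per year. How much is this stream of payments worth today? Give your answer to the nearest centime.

CHF 693,949.84

This is an ordinary annuity: 25 payments of CHF 60,625.00 at the end of each year.
Periodic rate r = 0.072 per year.
PV = PMT × [(1 − (1+r)^−n)/r] = 60,625 × [1 − (1+r)^−25] / r = CHF 693,949.84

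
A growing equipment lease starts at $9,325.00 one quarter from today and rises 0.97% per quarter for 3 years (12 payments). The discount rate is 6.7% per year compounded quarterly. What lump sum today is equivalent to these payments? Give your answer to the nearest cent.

Periodic rate r = 0.067/4 per quarter; n is counted in quarters.
Growing ordinary annuity: PV = PMT₁ × [1 − ((1+g)/(1+r))^n] / (r − g) = 9,325 × [1 − ((1+0.0097)/(1+r))^12] / (r − 0.0097) = $105,954.92.

$105,954.92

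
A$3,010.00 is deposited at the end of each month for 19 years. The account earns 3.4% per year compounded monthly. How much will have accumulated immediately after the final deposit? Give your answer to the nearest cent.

A$962,653.26

This is an ordinary annuity: 228 deposits of A$3,010.00 at the end of each month.
Periodic rate r = 0.034/12 per month; n is counted in months.
FV = PMT × [((1+r)^n − 1)/r] = 3,010 × [(1+r)^228 − 1] / r = A$962,653.26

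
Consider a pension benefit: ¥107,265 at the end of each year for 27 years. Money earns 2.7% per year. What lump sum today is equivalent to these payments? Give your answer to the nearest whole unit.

¥2,037,727

This is an ordinary annuity: 27 payments of ¥107,265 at the end of each year.
Periodic rate r = 0.027 per year.
PV = PMT × [(1 − (1+r)^−n)/r] = 107,265 × [1 − (1+r)^−27] / r = ¥2,037,727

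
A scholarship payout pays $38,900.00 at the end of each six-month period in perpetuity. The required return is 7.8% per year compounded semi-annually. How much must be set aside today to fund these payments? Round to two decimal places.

Periodic rate r = 0.078/2 per half-year.
Level perpetuity: PV = PMT / r = 38,900 / (0.078/2) = $997,435.90.

$997,435.90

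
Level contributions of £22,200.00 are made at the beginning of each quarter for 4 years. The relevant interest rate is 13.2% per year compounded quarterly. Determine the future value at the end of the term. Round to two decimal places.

This is an annuity due: 16 deposits of £22,200.00 at the beginning of each quarter.
Periodic rate r = 0.132/4 per quarter; n is counted in quarters.
FV = PMT × [((1+r)^n − 1)/r] × (1+r) = 22,200 × [(1+r)^16 − 1] / r × (1+r) = £473,346.16

£473,346.16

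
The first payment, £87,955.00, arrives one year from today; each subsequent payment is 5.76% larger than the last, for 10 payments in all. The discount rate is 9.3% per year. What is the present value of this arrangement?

Periodic rate r = 0.093 per year.
Growing ordinary annuity: PV = PMT₁ × [1 − ((1+g)/(1+r))^n] / (r − g) = 87,955 × [1 − ((1+0.0576)/(1+r))^10] / (r − 0.0576) = £697,005.64.

£697,005.64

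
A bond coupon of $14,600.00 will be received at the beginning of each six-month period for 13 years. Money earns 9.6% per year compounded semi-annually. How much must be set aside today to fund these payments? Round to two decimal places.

$224,560.45

This is an annuity due: 26 payments of $14,600.00 at the beginning of each six-month period.
Periodic rate r = 0.096/2 per half-year; n is counted in half-years.
PV = PMT × [(1 − (1+r)^−n)/r] × (1+r) = 14,600 × [1 − (1+r)^−26] / r × (1+r) = $224,560.45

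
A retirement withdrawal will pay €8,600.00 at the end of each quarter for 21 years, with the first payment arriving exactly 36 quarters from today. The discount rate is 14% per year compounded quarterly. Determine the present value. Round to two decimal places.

€69,611.01

Ordinary annuity of 84 payments, first payment at period 36.
Periodic rate r = 0.14/4 per quarter; n is counted in quarters.
The ordinary-annuity PV formula values the stream one period before the first payment (period 35); discount that back 35 periods:
PV₀ = 8,600 × [1 − (1+r)^−84] / r × (1+r)^−35 = €69,611.01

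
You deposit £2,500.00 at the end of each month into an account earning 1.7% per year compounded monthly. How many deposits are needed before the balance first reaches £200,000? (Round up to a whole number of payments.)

76 payments

Periodic rate r = 0.017/12 per month; n is counted in months.
Ordinary annuity FV: 200,000 = 2,500 × [((1+r)^n − 1)/r].
(1+r)^n = 1 + 200,000 × r / 2,500, so n = ln(1 + 200,000·r/2,500) / ln(1+r) = 75.84.
Round up to a whole number of payments: n = 76.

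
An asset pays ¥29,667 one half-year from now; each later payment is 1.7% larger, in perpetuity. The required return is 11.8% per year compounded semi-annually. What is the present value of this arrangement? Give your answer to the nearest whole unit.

Periodic rate r = 0.118/2 per half-year.
Growing perpetuity (Gordon): PV = PMT₁ / (r − g) = 29,667 / (r − 0.017) = ¥706,357.

¥706,357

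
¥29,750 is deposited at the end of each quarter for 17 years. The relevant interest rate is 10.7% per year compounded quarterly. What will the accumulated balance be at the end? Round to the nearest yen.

¥5,583,051

This is an ordinary annuity: 68 deposits of ¥29,750 at the end of each quarter.
Periodic rate r = 0.107/4 per quarter; n is counted in quarters.
FV = PMT × [((1+r)^n − 1)/r] = 29,750 × [(1+r)^68 − 1] / r = ¥5,583,051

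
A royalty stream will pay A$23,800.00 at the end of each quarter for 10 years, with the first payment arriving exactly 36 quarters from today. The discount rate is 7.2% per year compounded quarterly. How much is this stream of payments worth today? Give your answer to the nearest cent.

A$361,247.93

Ordinary annuity of 40 payments, first payment at period 36.
Periodic rate r = 0.072/4 per quarter; n is counted in quarters.
The ordinary-annuity PV formula values the stream one period before the first payment (period 35); discount that back 35 periods:
PV₀ = 23,800 × [1 − (1+r)^−40] / r × (1+r)^−35 = A$361,247.93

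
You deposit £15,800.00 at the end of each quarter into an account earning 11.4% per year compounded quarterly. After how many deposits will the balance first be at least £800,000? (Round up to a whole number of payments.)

32 payments

Periodic rate r = 0.114/4 per quarter; n is counted in quarters.
Ordinary annuity FV: 800,000 = 15,800 × [((1+r)^n − 1)/r].
(1+r)^n = 1 + 800,000 × r / 15,800, so n = ln(1 + 800,000·r/15,800) / ln(1+r) = 31.79.
Round up to a whole number of payments: n = 32.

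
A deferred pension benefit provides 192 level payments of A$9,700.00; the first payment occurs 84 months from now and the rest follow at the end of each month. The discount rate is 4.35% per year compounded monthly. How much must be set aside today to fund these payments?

A$992,414.18

Ordinary annuity of 192 payments, first payment at period 84.
Periodic rate r = 0.0435/12 per month; n is counted in months.
The ordinary-annuity PV formula values the stream one period before the first payment (period 83); discount that back 83 periods:
PV₀ = 9,700 × [1 − (1+r)^−192] / r × (1+r)^−83 = A$992,414.18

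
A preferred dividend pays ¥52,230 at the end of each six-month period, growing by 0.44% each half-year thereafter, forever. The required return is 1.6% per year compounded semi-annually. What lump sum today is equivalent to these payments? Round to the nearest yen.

¥14,508,333

Periodic rate r = 0.016/2 per half-year.
Growing perpetuity (Gordon): PV = PMT₁ / (r − g) = 52,230 / (r − 0.0044) = ¥14,508,333.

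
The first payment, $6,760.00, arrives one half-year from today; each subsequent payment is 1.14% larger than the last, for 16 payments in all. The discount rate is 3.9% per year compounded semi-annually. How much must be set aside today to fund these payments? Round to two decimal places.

Periodic rate r = 0.039/2 per half-year; n is counted in half-years.
Growing ordinary annuity: PV = PMT₁ × [1 − ((1+g)/(1+r))^n] / (r − g) = 6,760 × [1 − ((1+0.0114)/(1+r))^16] / (r − 0.0114) = $99,997.91.

$99,997.91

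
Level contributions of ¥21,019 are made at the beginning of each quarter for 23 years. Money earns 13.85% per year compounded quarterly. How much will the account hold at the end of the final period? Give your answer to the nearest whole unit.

¥13,761,189

This is an annuity due: 92 deposits of ¥21,019 at the beginning of each quarter.
Periodic rate r = 0.1385/4 per quarter; n is counted in quarters.
FV = PMT × [((1+r)^n − 1)/r] × (1+r) = 21,019 × [(1+r)^92 − 1] / r × (1+r) = ¥13,761,189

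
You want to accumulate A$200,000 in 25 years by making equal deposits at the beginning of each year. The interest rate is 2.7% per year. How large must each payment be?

Level annuity due; solve FV = PMT × [((1+r)^n − 1)/r] × (1+r) for PMT.
Periodic rate r = 0.027 per year.
With n = 25: PMT = 200,000 / ([((1+r)^n − 1)/r] × (1+r)) = A$5,555.06

A$5,555.06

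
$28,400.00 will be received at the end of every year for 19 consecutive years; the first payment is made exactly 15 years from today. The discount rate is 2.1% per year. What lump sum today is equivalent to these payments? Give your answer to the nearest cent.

$329,810.24

Ordinary annuity of 19 payments, first payment at period 15.
Periodic rate r = 0.021 per year.
The ordinary-annuity PV formula values the stream one period before the first payment (period 14); discount that back 14 periods:
PV₀ = 28,400 × [1 − (1+r)^−19] / r × (1+r)^−14 = $329,810.24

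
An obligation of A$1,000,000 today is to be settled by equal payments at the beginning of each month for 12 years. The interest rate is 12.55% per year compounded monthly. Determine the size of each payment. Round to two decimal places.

Level annuity due; solve PV = PMT × [(1 − (1+r)^−n)/r] × (1+r) for PMT.
Periodic rate r = 0.1255/12 per month; n is counted in months.
With n = 144: PMT = 1,000,000 / ([(1 − (1+r)^−n)/r] × (1+r)) = A$13,329.79

A$13,329.79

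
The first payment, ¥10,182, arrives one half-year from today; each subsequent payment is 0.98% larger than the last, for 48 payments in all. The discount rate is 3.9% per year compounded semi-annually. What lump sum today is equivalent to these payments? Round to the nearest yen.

Periodic rate r = 0.039/2 per half-year; n is counted in half-years.
Growing ordinary annuity: PV = PMT₁ × [1 − ((1+g)/(1+r))^n] / (r − g) = 10,182 × [1 − ((1+0.0098)/(1+r))^48] / (r − 0.0098) = ¥386,296.

¥386,296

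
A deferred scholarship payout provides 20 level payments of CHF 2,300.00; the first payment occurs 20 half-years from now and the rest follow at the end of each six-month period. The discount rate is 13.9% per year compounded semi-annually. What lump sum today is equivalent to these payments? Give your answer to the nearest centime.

CHF 6,824.06

Ordinary annuity of 20 payments, first payment at period 20.
Periodic rate r = 0.139/2 per half-year; n is counted in half-years.
The ordinary-annuity PV formula values the stream one period before the first payment (period 19); discount that back 19 periods:
PV₀ = 2,300 × [1 − (1+r)^−20] / r × (1+r)^−19 = CHF 6,824.06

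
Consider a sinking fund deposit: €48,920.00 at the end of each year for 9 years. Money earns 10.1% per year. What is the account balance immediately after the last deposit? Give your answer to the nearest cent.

This is an ordinary annuity: 9 deposits of €48,920.00 at the end of each year.
Periodic rate r = 0.101 per year.
FV = PMT × [((1+r)^n − 1)/r] = 48,920 × [(1+r)^9 − 1] / r = €667,109.10

€667,109.10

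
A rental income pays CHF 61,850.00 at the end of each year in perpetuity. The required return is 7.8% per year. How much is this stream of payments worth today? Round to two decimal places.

Periodic rate r = 0.078 per year.
Level perpetuity: PV = PMT / r = 61,850 / (0.078) = CHF 792,948.72.

CHF 792,948.72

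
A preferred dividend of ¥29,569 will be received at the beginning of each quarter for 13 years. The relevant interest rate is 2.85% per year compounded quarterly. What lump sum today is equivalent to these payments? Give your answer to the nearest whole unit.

This is an annuity due: 52 payments of ¥29,569 at the beginning of each quarter.
Periodic rate r = 0.0285/4 per quarter; n is counted in quarters.
PV = PMT × [(1 − (1+r)^−n)/r] × (1+r) = 29,569 × [1 − (1+r)^−52] / r × (1+r) = ¥1,290,258

¥1,290,258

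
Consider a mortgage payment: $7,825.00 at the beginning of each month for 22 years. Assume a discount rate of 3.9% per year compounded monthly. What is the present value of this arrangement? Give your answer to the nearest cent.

This is an annuity due: 264 payments of $7,825.00 at the beginning of each month.
Periodic rate r = 0.039/12 per month; n is counted in months.
PV = PMT × [(1 − (1+r)^−n)/r] × (1+r) = 7,825 × [1 − (1+r)^−264] / r × (1+r) = $1,389,889.72

$1,389,889.72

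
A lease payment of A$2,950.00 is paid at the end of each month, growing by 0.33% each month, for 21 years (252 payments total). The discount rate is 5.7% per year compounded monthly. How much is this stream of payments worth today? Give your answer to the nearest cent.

A$620,647.02

Periodic rate r = 0.057/12 per month; n is counted in months.
Growing ordinary annuity: PV = PMT₁ × [1 − ((1+g)/(1+r))^n] / (r − g) = 2,950 × [1 − ((1+0.0033)/(1+r))^252] / (r − 0.0033) = A$620,647.02.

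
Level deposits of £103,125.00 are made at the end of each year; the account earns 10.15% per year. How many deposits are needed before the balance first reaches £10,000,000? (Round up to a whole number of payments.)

25 payments

Periodic rate r = 0.1015 per year.
Ordinary annuity FV: 10,000,000 = 103,125 × [((1+r)^n − 1)/r].
(1+r)^n = 1 + 10,000,000 × r / 103,125, so n = ln(1 + 10,000,000·r/103,125) / ln(1+r) = 24.65.
Round up to a whole number of payments: n = 25.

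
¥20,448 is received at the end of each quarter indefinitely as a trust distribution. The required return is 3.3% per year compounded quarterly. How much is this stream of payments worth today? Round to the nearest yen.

Periodic rate r = 0.033/4 per quarter.
Level perpetuity: PV = PMT / r = 20,448 / (0.033/4) = ¥2,478,545.

¥2,478,545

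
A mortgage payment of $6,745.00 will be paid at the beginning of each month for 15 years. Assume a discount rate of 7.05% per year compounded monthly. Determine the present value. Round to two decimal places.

This is an annuity due: 180 payments of $6,745.00 at the beginning of each month.
Periodic rate r = 0.0705/12 per month; n is counted in months.
PV = PMT × [(1 − (1+r)^−n)/r] × (1+r) = 6,745 × [1 − (1+r)^−180] / r × (1+r) = $752,487.97

$752,487.97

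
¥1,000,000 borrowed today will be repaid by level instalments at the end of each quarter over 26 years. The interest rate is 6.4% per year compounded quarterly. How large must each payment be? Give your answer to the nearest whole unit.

¥19,799

Level ordinary annuity; solve PV = PMT × [(1 − (1+r)^−n)/r] for PMT.
Periodic rate r = 0.064/4 per quarter; n is counted in quarters.
With n = 104: PMT = 1,000,000 / ([(1 − (1+r)^−n)/r]) = ¥19,799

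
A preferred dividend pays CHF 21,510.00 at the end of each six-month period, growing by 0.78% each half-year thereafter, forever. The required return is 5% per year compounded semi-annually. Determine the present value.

CHF 1,250,581.40

Periodic rate r = 0.05/2 per half-year.
Growing perpetuity (Gordon): PV = PMT₁ / (r − g) = 21,510 / (r − 0.0078) = CHF 1,250,581.40.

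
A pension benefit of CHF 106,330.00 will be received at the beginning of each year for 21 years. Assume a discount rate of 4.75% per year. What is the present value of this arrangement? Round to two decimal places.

This is an annuity due: 21 payments of CHF 106,330.00 at the beginning of each year.
Periodic rate r = 0.0475 per year.
PV = PMT × [(1 − (1+r)^−n)/r] × (1+r) = 106,330 × [1 − (1+r)^−21] / r × (1+r) = CHF 1,459,982.04

CHF 1,459,982.04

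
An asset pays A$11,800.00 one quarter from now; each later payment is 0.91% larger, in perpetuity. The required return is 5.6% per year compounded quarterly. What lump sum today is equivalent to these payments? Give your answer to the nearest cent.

A$2,408,163.27

Periodic rate r = 0.056/4 per quarter.
Growing perpetuity (Gordon): PV = PMT₁ / (r − g) = 11,800 / (r − 0.0091) = A$2,408,163.27.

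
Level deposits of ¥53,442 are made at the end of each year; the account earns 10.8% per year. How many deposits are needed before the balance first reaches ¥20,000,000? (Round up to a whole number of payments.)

37 payments

Periodic rate r = 0.108 per year.
Ordinary annuity FV: 20,000,000 = 53,442 × [((1+r)^n − 1)/r].
(1+r)^n = 1 + 20,000,000 × r / 53,442, so n = ln(1 + 20,000,000·r/53,442) / ln(1+r) = 36.31.
Round up to a whole number of payments: n = 37.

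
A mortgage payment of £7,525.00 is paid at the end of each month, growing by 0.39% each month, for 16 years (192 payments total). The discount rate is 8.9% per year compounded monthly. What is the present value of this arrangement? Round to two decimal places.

£1,046,384.78

Periodic rate r = 0.089/12 per month; n is counted in months.
Growing ordinary annuity: PV = PMT₁ × [1 − ((1+g)/(1+r))^n] / (r − g) = 7,525 × [1 − ((1+0.0039)/(1+r))^192] / (r − 0.0039) = £1,046,384.78.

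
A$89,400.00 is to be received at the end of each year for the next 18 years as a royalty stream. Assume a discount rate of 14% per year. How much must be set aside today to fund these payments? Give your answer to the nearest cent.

This is an ordinary annuity: 18 payments of A$89,400.00 at the end of each year.
Periodic rate r = 0.14 per year.
PV = PMT × [(1 − (1+r)^−n)/r] = 89,400 × [1 − (1+r)^−18] / r = A$578,187.39

A$578,187.39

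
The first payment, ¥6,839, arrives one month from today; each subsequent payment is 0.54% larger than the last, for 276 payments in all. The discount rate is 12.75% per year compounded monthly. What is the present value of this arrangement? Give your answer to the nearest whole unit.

¥995,869

Periodic rate r = 0.1275/12 per month; n is counted in months.
Growing ordinary annuity: PV = PMT₁ × [1 − ((1+g)/(1+r))^n] / (r − g) = 6,839 × [1 − ((1+0.0054)/(1+r))^276] / (r − 0.0054) = ¥995,869.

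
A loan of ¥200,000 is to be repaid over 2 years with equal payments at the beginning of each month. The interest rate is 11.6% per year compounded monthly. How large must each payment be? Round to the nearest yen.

Level annuity due; solve PV = PMT × [(1 − (1+r)^−n)/r] × (1+r) for PMT.
Periodic rate r = 0.116/12 per month; n is counted in months.
With n = 24: PMT = 200,000 / ([(1 − (1+r)^−n)/r] × (1+r)) = ¥9,288

¥9,288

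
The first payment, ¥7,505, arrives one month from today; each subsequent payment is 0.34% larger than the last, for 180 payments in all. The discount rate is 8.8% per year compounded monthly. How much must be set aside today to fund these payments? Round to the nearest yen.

Periodic rate r = 0.088/12 per month; n is counted in months.
Growing ordinary annuity: PV = PMT₁ × [1 − ((1+g)/(1+r))^n] / (r − g) = 7,505 × [1 − ((1+0.0034)/(1+r))^180] / (r − 0.0034) = ¥964,532.

¥964,532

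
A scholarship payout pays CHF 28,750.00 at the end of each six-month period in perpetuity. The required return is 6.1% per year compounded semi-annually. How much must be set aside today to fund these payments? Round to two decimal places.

Periodic rate r = 0.061/2 per half-year.
Level perpetuity: PV = PMT / r = 28,750 / (0.061/2) = CHF 942,622.95.

CHF 942,622.95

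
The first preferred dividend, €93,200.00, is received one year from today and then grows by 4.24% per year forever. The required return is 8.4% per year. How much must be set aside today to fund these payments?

€2,240,384.62

Periodic rate r = 0.084 per year.
Growing perpetuity (Gordon): PV = PMT₁ / (r − g) = 93,200 / (r − 0.0424) = €2,240,384.62.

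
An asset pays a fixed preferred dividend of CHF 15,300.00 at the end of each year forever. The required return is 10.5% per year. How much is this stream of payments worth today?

Periodic rate r = 0.105 per year.
Level perpetuity: PV = PMT / r = 15,300 / (0.105) = CHF 145,714.29.

CHF 145,714.29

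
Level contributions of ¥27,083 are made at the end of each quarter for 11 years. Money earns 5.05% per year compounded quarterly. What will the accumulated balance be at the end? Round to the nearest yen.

This is an ordinary annuity: 44 deposits of ¥27,083 at the end of each quarter.
Periodic rate r = 0.0505/4 per quarter; n is counted in quarters.
FV = PMT × [((1+r)^n − 1)/r] = 27,083 × [(1+r)^44 − 1] / r = ¥1,580,494

¥1,580,494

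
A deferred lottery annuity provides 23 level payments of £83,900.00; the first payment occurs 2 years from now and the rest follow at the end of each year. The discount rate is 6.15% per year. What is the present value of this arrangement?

£959,496.70

Ordinary annuity of 23 payments, first payment at period 2.
Periodic rate r = 0.0615 per year.
The ordinary-annuity PV formula values the stream one period before the first payment (period 1); discount that back 1 periods:
PV₀ = 83,900 × [1 − (1+r)^−23] / r × (1+r)^−1 = £959,496.70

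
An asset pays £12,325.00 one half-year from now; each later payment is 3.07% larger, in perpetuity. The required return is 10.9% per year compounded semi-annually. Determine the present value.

£517,857.14

Periodic rate r = 0.109/2 per half-year.
Growing perpetuity (Gordon): PV = PMT₁ / (r − g) = 12,325 / (r − 0.0307) = £517,857.14.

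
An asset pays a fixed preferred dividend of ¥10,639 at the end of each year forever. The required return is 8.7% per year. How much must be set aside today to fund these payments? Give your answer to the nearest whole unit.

Periodic rate r = 0.087 per year.
Level perpetuity: PV = PMT / r = 10,639 / (0.087) = ¥122,287.

¥122,287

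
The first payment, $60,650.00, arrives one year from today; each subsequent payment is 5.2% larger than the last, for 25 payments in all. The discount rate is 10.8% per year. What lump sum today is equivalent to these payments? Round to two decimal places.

Periodic rate r = 0.108 per year.
Growing ordinary annuity: PV = PMT₁ × [1 − ((1+g)/(1+r))^n] / (r − g) = 60,650 × [1 − ((1+0.052)/(1+r))^25] / (r − 0.052) = $786,864.90.

$786,864.90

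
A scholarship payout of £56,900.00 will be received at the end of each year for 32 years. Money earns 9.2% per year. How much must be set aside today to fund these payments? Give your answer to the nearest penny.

This is an ordinary annuity: 32 payments of £56,900.00 at the end of each year.
Periodic rate r = 0.092 per year.
PV = PMT × [(1 − (1+r)^−n)/r] = 56,900 × [1 − (1+r)^−32] / r = £581,478.41

£581,478.41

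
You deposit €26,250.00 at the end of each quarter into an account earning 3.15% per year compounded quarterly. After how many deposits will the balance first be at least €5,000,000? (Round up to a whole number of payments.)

Periodic rate r = 0.0315/4 per quarter; n is counted in quarters.
Ordinary annuity FV: 5,000,000 = 26,250 × [((1+r)^n − 1)/r].
(1+r)^n = 1 + 5,000,000 × r / 26,250, so n = ln(1 + 5,000,000·r/26,250) / ln(1+r) = 116.81.
Round up to a whole number of payments: n = 117.

117 payments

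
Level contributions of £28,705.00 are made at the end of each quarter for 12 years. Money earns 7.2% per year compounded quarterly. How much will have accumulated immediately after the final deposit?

This is an ordinary annuity: 48 deposits of £28,705.00 at the end of each quarter.
Periodic rate r = 0.072/4 per quarter; n is counted in quarters.
FV = PMT × [((1+r)^n − 1)/r] = 28,705 × [(1+r)^48 − 1] / r = £2,160,004.99

£2,160,004.99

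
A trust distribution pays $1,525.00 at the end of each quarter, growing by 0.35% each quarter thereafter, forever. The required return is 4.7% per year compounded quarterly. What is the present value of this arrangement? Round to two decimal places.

$184,848.48

Periodic rate r = 0.047/4 per quarter.
Growing perpetuity (Gordon): PV = PMT₁ / (r − g) = 1,525 / (r − 0.0035) = $184,848.48.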